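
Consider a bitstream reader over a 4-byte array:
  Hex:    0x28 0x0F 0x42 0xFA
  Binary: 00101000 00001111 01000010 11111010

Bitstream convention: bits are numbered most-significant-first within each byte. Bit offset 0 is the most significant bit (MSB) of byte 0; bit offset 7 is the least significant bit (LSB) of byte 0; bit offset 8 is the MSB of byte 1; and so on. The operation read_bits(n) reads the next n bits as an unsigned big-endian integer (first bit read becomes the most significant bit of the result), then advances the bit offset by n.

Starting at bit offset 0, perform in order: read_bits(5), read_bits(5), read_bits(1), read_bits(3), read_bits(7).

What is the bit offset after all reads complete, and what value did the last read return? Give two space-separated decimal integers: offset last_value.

Answer: 21 104

Derivation:
Read 1: bits[0:5] width=5 -> value=5 (bin 00101); offset now 5 = byte 0 bit 5; 27 bits remain
Read 2: bits[5:10] width=5 -> value=0 (bin 00000); offset now 10 = byte 1 bit 2; 22 bits remain
Read 3: bits[10:11] width=1 -> value=0 (bin 0); offset now 11 = byte 1 bit 3; 21 bits remain
Read 4: bits[11:14] width=3 -> value=3 (bin 011); offset now 14 = byte 1 bit 6; 18 bits remain
Read 5: bits[14:21] width=7 -> value=104 (bin 1101000); offset now 21 = byte 2 bit 5; 11 bits remain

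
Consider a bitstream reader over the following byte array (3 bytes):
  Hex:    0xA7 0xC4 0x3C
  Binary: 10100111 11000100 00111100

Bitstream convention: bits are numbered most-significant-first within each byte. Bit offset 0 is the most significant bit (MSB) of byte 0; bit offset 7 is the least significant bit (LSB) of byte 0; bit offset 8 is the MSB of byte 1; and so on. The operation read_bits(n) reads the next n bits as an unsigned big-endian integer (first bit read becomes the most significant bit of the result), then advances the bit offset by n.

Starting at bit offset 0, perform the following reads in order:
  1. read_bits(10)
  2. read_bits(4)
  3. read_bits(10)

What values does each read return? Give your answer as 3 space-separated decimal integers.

Read 1: bits[0:10] width=10 -> value=671 (bin 1010011111); offset now 10 = byte 1 bit 2; 14 bits remain
Read 2: bits[10:14] width=4 -> value=1 (bin 0001); offset now 14 = byte 1 bit 6; 10 bits remain
Read 3: bits[14:24] width=10 -> value=60 (bin 0000111100); offset now 24 = byte 3 bit 0; 0 bits remain

Answer: 671 1 60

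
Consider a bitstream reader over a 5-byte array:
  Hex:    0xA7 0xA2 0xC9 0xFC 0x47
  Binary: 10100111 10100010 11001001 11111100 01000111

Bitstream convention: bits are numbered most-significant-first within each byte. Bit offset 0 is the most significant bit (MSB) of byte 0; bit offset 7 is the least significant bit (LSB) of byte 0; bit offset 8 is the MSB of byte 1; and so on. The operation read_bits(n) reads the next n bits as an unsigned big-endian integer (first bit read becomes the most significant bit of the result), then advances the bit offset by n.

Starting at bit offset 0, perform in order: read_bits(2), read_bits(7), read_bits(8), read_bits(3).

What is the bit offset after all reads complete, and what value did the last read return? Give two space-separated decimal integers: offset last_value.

Read 1: bits[0:2] width=2 -> value=2 (bin 10); offset now 2 = byte 0 bit 2; 38 bits remain
Read 2: bits[2:9] width=7 -> value=79 (bin 1001111); offset now 9 = byte 1 bit 1; 31 bits remain
Read 3: bits[9:17] width=8 -> value=69 (bin 01000101); offset now 17 = byte 2 bit 1; 23 bits remain
Read 4: bits[17:20] width=3 -> value=4 (bin 100); offset now 20 = byte 2 bit 4; 20 bits remain

Answer: 20 4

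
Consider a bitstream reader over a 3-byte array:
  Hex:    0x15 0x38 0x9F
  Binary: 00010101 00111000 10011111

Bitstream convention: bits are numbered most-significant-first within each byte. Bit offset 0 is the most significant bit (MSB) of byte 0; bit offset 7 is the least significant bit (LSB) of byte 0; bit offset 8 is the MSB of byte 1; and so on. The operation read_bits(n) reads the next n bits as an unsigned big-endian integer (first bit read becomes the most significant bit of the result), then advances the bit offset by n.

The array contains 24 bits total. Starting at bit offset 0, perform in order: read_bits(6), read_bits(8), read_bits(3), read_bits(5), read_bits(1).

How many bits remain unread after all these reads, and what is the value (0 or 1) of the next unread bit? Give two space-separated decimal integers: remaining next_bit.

Read 1: bits[0:6] width=6 -> value=5 (bin 000101); offset now 6 = byte 0 bit 6; 18 bits remain
Read 2: bits[6:14] width=8 -> value=78 (bin 01001110); offset now 14 = byte 1 bit 6; 10 bits remain
Read 3: bits[14:17] width=3 -> value=1 (bin 001); offset now 17 = byte 2 bit 1; 7 bits remain
Read 4: bits[17:22] width=5 -> value=7 (bin 00111); offset now 22 = byte 2 bit 6; 2 bits remain
Read 5: bits[22:23] width=1 -> value=1 (bin 1); offset now 23 = byte 2 bit 7; 1 bits remain

Answer: 1 1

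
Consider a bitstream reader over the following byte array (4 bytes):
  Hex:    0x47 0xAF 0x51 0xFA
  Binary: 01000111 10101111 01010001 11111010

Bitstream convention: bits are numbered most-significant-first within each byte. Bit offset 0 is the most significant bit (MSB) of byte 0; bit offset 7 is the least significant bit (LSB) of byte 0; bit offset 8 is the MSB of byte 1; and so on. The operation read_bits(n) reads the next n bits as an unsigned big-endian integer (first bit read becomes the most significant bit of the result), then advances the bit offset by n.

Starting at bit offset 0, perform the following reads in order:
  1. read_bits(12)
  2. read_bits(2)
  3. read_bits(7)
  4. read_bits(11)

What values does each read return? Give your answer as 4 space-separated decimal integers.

Read 1: bits[0:12] width=12 -> value=1146 (bin 010001111010); offset now 12 = byte 1 bit 4; 20 bits remain
Read 2: bits[12:14] width=2 -> value=3 (bin 11); offset now 14 = byte 1 bit 6; 18 bits remain
Read 3: bits[14:21] width=7 -> value=106 (bin 1101010); offset now 21 = byte 2 bit 5; 11 bits remain
Read 4: bits[21:32] width=11 -> value=506 (bin 00111111010); offset now 32 = byte 4 bit 0; 0 bits remain

Answer: 1146 3 106 506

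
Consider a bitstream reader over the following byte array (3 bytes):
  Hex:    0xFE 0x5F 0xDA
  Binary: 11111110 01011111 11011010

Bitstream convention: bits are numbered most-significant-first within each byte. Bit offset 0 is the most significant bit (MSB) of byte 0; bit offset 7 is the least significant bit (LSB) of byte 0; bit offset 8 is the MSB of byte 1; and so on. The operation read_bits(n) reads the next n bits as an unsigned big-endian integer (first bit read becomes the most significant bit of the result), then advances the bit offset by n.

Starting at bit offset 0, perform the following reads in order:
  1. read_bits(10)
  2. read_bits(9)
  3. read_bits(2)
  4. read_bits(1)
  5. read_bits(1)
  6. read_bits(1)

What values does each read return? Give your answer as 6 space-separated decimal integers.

Read 1: bits[0:10] width=10 -> value=1017 (bin 1111111001); offset now 10 = byte 1 bit 2; 14 bits remain
Read 2: bits[10:19] width=9 -> value=254 (bin 011111110); offset now 19 = byte 2 bit 3; 5 bits remain
Read 3: bits[19:21] width=2 -> value=3 (bin 11); offset now 21 = byte 2 bit 5; 3 bits remain
Read 4: bits[21:22] width=1 -> value=0 (bin 0); offset now 22 = byte 2 bit 6; 2 bits remain
Read 5: bits[22:23] width=1 -> value=1 (bin 1); offset now 23 = byte 2 bit 7; 1 bits remain
Read 6: bits[23:24] width=1 -> value=0 (bin 0); offset now 24 = byte 3 bit 0; 0 bits remain

Answer: 1017 254 3 0 1 0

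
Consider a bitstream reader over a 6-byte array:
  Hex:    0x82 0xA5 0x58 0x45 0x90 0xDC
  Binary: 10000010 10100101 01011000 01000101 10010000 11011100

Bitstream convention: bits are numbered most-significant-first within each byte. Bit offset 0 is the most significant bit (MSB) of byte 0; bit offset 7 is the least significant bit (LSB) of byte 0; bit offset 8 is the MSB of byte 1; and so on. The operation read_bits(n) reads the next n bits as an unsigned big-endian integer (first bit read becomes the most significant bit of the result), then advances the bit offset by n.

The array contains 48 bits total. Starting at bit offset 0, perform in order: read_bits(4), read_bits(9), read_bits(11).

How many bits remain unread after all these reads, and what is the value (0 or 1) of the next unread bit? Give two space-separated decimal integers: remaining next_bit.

Answer: 24 0

Derivation:
Read 1: bits[0:4] width=4 -> value=8 (bin 1000); offset now 4 = byte 0 bit 4; 44 bits remain
Read 2: bits[4:13] width=9 -> value=84 (bin 001010100); offset now 13 = byte 1 bit 5; 35 bits remain
Read 3: bits[13:24] width=11 -> value=1368 (bin 10101011000); offset now 24 = byte 3 bit 0; 24 bits remain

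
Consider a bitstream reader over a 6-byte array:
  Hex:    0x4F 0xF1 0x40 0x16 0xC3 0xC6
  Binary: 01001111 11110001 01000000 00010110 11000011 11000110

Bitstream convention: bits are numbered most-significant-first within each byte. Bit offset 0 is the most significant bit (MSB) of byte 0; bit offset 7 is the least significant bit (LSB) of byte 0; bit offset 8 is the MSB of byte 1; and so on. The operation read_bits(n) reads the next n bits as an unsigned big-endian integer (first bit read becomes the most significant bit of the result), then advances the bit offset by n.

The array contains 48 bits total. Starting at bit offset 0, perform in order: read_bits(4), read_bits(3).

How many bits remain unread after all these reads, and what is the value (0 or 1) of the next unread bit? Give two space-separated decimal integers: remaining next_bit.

Read 1: bits[0:4] width=4 -> value=4 (bin 0100); offset now 4 = byte 0 bit 4; 44 bits remain
Read 2: bits[4:7] width=3 -> value=7 (bin 111); offset now 7 = byte 0 bit 7; 41 bits remain

Answer: 41 1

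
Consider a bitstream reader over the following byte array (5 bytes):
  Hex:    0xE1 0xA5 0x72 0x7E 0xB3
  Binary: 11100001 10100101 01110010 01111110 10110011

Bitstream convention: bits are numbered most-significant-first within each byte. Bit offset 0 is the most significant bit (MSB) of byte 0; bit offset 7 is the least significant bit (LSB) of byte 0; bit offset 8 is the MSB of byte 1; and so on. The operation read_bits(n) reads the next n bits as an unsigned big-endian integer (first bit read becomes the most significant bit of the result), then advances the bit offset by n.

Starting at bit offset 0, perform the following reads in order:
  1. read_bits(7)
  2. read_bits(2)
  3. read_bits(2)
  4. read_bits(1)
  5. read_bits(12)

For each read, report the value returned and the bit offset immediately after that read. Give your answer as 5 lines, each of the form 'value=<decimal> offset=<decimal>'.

Read 1: bits[0:7] width=7 -> value=112 (bin 1110000); offset now 7 = byte 0 bit 7; 33 bits remain
Read 2: bits[7:9] width=2 -> value=3 (bin 11); offset now 9 = byte 1 bit 1; 31 bits remain
Read 3: bits[9:11] width=2 -> value=1 (bin 01); offset now 11 = byte 1 bit 3; 29 bits remain
Read 4: bits[11:12] width=1 -> value=0 (bin 0); offset now 12 = byte 1 bit 4; 28 bits remain
Read 5: bits[12:24] width=12 -> value=1394 (bin 010101110010); offset now 24 = byte 3 bit 0; 16 bits remain

Answer: value=112 offset=7
value=3 offset=9
value=1 offset=11
value=0 offset=12
value=1394 offset=24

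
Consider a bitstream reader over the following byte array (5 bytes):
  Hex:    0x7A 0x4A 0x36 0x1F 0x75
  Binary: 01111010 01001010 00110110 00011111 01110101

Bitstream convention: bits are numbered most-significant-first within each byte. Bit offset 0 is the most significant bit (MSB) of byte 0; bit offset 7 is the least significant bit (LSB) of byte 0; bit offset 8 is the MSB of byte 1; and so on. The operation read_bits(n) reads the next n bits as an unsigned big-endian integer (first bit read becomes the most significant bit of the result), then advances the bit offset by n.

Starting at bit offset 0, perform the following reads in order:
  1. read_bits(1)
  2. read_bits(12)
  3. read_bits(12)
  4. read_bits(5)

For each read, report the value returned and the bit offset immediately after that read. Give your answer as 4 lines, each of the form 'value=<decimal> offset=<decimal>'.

Answer: value=0 offset=1
value=3913 offset=13
value=1132 offset=25
value=7 offset=30

Derivation:
Read 1: bits[0:1] width=1 -> value=0 (bin 0); offset now 1 = byte 0 bit 1; 39 bits remain
Read 2: bits[1:13] width=12 -> value=3913 (bin 111101001001); offset now 13 = byte 1 bit 5; 27 bits remain
Read 3: bits[13:25] width=12 -> value=1132 (bin 010001101100); offset now 25 = byte 3 bit 1; 15 bits remain
Read 4: bits[25:30] width=5 -> value=7 (bin 00111); offset now 30 = byte 3 bit 6; 10 bits remain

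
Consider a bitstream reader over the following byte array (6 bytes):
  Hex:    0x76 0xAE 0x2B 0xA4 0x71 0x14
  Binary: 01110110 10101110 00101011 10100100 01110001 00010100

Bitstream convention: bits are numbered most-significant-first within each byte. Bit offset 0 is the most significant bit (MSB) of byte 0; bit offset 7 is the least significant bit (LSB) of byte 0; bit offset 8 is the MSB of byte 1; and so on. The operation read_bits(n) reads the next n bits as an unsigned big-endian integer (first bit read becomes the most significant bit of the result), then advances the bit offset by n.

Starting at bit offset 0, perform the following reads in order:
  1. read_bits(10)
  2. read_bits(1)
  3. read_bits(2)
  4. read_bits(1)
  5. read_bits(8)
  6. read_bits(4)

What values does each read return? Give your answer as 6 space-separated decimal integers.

Answer: 474 1 1 1 138 14

Derivation:
Read 1: bits[0:10] width=10 -> value=474 (bin 0111011010); offset now 10 = byte 1 bit 2; 38 bits remain
Read 2: bits[10:11] width=1 -> value=1 (bin 1); offset now 11 = byte 1 bit 3; 37 bits remain
Read 3: bits[11:13] width=2 -> value=1 (bin 01); offset now 13 = byte 1 bit 5; 35 bits remain
Read 4: bits[13:14] width=1 -> value=1 (bin 1); offset now 14 = byte 1 bit 6; 34 bits remain
Read 5: bits[14:22] width=8 -> value=138 (bin 10001010); offset now 22 = byte 2 bit 6; 26 bits remain
Read 6: bits[22:26] width=4 -> value=14 (bin 1110); offset now 26 = byte 3 bit 2; 22 bits remain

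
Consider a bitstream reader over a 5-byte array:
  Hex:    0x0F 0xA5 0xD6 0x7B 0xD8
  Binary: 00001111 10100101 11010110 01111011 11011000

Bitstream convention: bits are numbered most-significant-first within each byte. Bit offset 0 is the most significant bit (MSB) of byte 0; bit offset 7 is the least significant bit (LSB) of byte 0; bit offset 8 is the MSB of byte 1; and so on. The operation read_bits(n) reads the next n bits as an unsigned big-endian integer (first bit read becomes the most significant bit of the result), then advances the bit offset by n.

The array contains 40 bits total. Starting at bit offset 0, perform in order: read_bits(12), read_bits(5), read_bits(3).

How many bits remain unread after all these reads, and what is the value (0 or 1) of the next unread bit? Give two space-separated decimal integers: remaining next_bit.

Read 1: bits[0:12] width=12 -> value=250 (bin 000011111010); offset now 12 = byte 1 bit 4; 28 bits remain
Read 2: bits[12:17] width=5 -> value=11 (bin 01011); offset now 17 = byte 2 bit 1; 23 bits remain
Read 3: bits[17:20] width=3 -> value=5 (bin 101); offset now 20 = byte 2 bit 4; 20 bits remain

Answer: 20 0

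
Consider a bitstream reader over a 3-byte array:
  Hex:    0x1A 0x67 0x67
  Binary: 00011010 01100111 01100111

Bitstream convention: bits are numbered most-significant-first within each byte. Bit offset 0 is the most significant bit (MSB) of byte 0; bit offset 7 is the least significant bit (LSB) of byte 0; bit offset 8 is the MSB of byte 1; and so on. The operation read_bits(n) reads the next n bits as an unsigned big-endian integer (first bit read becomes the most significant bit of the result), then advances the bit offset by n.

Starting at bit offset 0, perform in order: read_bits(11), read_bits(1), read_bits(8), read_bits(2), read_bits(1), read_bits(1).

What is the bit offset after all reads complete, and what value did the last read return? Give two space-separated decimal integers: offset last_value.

Read 1: bits[0:11] width=11 -> value=211 (bin 00011010011); offset now 11 = byte 1 bit 3; 13 bits remain
Read 2: bits[11:12] width=1 -> value=0 (bin 0); offset now 12 = byte 1 bit 4; 12 bits remain
Read 3: bits[12:20] width=8 -> value=118 (bin 01110110); offset now 20 = byte 2 bit 4; 4 bits remain
Read 4: bits[20:22] width=2 -> value=1 (bin 01); offset now 22 = byte 2 bit 6; 2 bits remain
Read 5: bits[22:23] width=1 -> value=1 (bin 1); offset now 23 = byte 2 bit 7; 1 bits remain
Read 6: bits[23:24] width=1 -> value=1 (bin 1); offset now 24 = byte 3 bit 0; 0 bits remain

Answer: 24 1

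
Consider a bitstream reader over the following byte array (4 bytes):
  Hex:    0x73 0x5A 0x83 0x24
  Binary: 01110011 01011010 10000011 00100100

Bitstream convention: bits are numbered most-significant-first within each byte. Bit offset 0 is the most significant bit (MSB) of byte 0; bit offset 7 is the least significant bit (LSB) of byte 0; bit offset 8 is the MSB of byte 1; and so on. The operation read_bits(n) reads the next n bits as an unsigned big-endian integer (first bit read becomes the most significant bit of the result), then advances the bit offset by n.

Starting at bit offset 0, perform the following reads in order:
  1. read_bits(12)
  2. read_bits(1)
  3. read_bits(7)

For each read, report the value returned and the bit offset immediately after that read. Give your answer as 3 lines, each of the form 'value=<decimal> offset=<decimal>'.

Read 1: bits[0:12] width=12 -> value=1845 (bin 011100110101); offset now 12 = byte 1 bit 4; 20 bits remain
Read 2: bits[12:13] width=1 -> value=1 (bin 1); offset now 13 = byte 1 bit 5; 19 bits remain
Read 3: bits[13:20] width=7 -> value=40 (bin 0101000); offset now 20 = byte 2 bit 4; 12 bits remain

Answer: value=1845 offset=12
value=1 offset=13
value=40 offset=20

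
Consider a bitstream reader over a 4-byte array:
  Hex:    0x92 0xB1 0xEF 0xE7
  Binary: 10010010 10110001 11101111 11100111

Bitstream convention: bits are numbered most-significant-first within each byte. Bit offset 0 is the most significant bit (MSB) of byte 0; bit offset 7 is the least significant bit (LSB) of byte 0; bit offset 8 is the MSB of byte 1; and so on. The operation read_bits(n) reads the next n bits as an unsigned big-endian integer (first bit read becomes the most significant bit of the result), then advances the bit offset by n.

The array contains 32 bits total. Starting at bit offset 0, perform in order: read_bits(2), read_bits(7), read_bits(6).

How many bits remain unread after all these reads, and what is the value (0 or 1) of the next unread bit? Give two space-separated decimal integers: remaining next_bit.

Read 1: bits[0:2] width=2 -> value=2 (bin 10); offset now 2 = byte 0 bit 2; 30 bits remain
Read 2: bits[2:9] width=7 -> value=37 (bin 0100101); offset now 9 = byte 1 bit 1; 23 bits remain
Read 3: bits[9:15] width=6 -> value=24 (bin 011000); offset now 15 = byte 1 bit 7; 17 bits remain

Answer: 17 1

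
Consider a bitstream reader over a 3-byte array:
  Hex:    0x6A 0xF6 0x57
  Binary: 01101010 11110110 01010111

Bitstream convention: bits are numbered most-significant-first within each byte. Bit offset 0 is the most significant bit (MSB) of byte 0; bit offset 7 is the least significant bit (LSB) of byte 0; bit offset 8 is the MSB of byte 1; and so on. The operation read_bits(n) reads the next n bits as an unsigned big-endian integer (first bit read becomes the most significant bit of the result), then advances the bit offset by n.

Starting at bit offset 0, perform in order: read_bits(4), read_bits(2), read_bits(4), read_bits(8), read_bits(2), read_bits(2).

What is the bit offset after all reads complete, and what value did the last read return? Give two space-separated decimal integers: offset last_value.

Read 1: bits[0:4] width=4 -> value=6 (bin 0110); offset now 4 = byte 0 bit 4; 20 bits remain
Read 2: bits[4:6] width=2 -> value=2 (bin 10); offset now 6 = byte 0 bit 6; 18 bits remain
Read 3: bits[6:10] width=4 -> value=11 (bin 1011); offset now 10 = byte 1 bit 2; 14 bits remain
Read 4: bits[10:18] width=8 -> value=217 (bin 11011001); offset now 18 = byte 2 bit 2; 6 bits remain
Read 5: bits[18:20] width=2 -> value=1 (bin 01); offset now 20 = byte 2 bit 4; 4 bits remain
Read 6: bits[20:22] width=2 -> value=1 (bin 01); offset now 22 = byte 2 bit 6; 2 bits remain

Answer: 22 1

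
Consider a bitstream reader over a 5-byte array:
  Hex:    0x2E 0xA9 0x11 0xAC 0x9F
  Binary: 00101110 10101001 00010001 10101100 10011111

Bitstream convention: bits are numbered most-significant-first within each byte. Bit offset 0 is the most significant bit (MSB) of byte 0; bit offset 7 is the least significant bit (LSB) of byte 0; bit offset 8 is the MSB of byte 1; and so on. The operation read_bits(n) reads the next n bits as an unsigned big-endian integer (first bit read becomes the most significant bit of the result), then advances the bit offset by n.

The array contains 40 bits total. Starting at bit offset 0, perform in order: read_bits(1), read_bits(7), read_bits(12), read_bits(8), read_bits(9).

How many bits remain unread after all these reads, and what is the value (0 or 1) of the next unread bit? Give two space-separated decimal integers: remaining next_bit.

Answer: 3 1

Derivation:
Read 1: bits[0:1] width=1 -> value=0 (bin 0); offset now 1 = byte 0 bit 1; 39 bits remain
Read 2: bits[1:8] width=7 -> value=46 (bin 0101110); offset now 8 = byte 1 bit 0; 32 bits remain
Read 3: bits[8:20] width=12 -> value=2705 (bin 101010010001); offset now 20 = byte 2 bit 4; 20 bits remain
Read 4: bits[20:28] width=8 -> value=26 (bin 00011010); offset now 28 = byte 3 bit 4; 12 bits remain
Read 5: bits[28:37] width=9 -> value=403 (bin 110010011); offset now 37 = byte 4 bit 5; 3 bits remain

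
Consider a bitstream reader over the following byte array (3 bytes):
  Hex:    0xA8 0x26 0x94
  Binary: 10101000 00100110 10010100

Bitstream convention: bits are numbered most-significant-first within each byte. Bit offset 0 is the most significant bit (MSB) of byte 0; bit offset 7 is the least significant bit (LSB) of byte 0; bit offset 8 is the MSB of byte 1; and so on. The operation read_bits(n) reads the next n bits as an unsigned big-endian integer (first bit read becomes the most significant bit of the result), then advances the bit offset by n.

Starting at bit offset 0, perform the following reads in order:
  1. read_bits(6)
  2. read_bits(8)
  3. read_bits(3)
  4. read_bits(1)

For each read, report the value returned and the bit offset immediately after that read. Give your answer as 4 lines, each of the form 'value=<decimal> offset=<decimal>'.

Read 1: bits[0:6] width=6 -> value=42 (bin 101010); offset now 6 = byte 0 bit 6; 18 bits remain
Read 2: bits[6:14] width=8 -> value=9 (bin 00001001); offset now 14 = byte 1 bit 6; 10 bits remain
Read 3: bits[14:17] width=3 -> value=5 (bin 101); offset now 17 = byte 2 bit 1; 7 bits remain
Read 4: bits[17:18] width=1 -> value=0 (bin 0); offset now 18 = byte 2 bit 2; 6 bits remain

Answer: value=42 offset=6
value=9 offset=14
value=5 offset=17
value=0 offset=18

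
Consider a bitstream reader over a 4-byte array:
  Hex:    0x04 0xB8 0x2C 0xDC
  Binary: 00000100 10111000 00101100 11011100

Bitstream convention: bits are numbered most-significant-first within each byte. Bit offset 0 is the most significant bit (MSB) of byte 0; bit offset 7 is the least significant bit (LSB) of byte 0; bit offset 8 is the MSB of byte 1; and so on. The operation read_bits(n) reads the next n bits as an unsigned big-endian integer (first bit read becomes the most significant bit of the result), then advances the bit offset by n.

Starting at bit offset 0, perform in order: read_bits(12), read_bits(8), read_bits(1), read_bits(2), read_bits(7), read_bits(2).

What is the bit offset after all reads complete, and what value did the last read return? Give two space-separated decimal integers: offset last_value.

Answer: 32 0

Derivation:
Read 1: bits[0:12] width=12 -> value=75 (bin 000001001011); offset now 12 = byte 1 bit 4; 20 bits remain
Read 2: bits[12:20] width=8 -> value=130 (bin 10000010); offset now 20 = byte 2 bit 4; 12 bits remain
Read 3: bits[20:21] width=1 -> value=1 (bin 1); offset now 21 = byte 2 bit 5; 11 bits remain
Read 4: bits[21:23] width=2 -> value=2 (bin 10); offset now 23 = byte 2 bit 7; 9 bits remain
Read 5: bits[23:30] width=7 -> value=55 (bin 0110111); offset now 30 = byte 3 bit 6; 2 bits remain
Read 6: bits[30:32] width=2 -> value=0 (bin 00); offset now 32 = byte 4 bit 0; 0 bits remain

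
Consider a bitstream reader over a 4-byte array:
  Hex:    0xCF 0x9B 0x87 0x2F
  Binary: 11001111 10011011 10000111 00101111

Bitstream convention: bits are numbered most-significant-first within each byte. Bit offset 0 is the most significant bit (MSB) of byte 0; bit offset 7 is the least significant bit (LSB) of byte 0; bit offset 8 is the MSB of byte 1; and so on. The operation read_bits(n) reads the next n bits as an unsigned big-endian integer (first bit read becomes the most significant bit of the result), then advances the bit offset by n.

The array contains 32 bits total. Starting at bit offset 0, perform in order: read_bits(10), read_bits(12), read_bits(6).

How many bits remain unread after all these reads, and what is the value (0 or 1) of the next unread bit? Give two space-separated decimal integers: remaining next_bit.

Answer: 4 1

Derivation:
Read 1: bits[0:10] width=10 -> value=830 (bin 1100111110); offset now 10 = byte 1 bit 2; 22 bits remain
Read 2: bits[10:22] width=12 -> value=1761 (bin 011011100001); offset now 22 = byte 2 bit 6; 10 bits remain
Read 3: bits[22:28] width=6 -> value=50 (bin 110010); offset now 28 = byte 3 bit 4; 4 bits remain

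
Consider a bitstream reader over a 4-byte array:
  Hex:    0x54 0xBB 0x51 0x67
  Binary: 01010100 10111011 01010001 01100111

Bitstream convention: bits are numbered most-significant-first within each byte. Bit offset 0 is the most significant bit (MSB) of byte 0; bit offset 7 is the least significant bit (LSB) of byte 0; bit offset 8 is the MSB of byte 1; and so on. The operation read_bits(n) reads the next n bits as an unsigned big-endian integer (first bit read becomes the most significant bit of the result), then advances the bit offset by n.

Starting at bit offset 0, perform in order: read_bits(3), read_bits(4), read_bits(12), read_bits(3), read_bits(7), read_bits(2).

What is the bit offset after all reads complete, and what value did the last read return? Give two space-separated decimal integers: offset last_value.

Answer: 31 3

Derivation:
Read 1: bits[0:3] width=3 -> value=2 (bin 010); offset now 3 = byte 0 bit 3; 29 bits remain
Read 2: bits[3:7] width=4 -> value=10 (bin 1010); offset now 7 = byte 0 bit 7; 25 bits remain
Read 3: bits[7:19] width=12 -> value=1498 (bin 010111011010); offset now 19 = byte 2 bit 3; 13 bits remain
Read 4: bits[19:22] width=3 -> value=4 (bin 100); offset now 22 = byte 2 bit 6; 10 bits remain
Read 5: bits[22:29] width=7 -> value=44 (bin 0101100); offset now 29 = byte 3 bit 5; 3 bits remain
Read 6: bits[29:31] width=2 -> value=3 (bin 11); offset now 31 = byte 3 bit 7; 1 bits remain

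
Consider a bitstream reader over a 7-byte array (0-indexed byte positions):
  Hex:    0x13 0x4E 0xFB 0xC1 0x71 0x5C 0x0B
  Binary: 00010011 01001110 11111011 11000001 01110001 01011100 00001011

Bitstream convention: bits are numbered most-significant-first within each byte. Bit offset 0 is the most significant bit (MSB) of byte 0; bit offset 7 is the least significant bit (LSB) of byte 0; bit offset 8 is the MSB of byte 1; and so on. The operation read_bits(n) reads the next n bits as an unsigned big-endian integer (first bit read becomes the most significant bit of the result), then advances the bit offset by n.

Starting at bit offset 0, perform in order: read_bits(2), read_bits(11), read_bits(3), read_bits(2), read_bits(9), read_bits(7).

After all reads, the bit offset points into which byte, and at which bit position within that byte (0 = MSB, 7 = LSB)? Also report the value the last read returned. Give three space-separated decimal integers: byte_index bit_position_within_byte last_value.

Answer: 4 2 5

Derivation:
Read 1: bits[0:2] width=2 -> value=0 (bin 00); offset now 2 = byte 0 bit 2; 54 bits remain
Read 2: bits[2:13] width=11 -> value=617 (bin 01001101001); offset now 13 = byte 1 bit 5; 43 bits remain
Read 3: bits[13:16] width=3 -> value=6 (bin 110); offset now 16 = byte 2 bit 0; 40 bits remain
Read 4: bits[16:18] width=2 -> value=3 (bin 11); offset now 18 = byte 2 bit 2; 38 bits remain
Read 5: bits[18:27] width=9 -> value=478 (bin 111011110); offset now 27 = byte 3 bit 3; 29 bits remain
Read 6: bits[27:34] width=7 -> value=5 (bin 0000101); offset now 34 = byte 4 bit 2; 22 bits remain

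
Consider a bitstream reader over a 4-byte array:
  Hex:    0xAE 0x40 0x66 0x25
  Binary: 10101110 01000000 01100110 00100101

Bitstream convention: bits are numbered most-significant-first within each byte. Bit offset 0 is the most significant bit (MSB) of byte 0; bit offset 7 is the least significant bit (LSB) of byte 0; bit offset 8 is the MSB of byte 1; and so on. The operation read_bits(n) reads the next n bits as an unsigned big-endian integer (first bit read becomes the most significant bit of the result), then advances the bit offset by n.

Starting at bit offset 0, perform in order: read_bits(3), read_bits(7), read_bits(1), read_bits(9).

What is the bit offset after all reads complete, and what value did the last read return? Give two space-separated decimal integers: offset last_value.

Read 1: bits[0:3] width=3 -> value=5 (bin 101); offset now 3 = byte 0 bit 3; 29 bits remain
Read 2: bits[3:10] width=7 -> value=57 (bin 0111001); offset now 10 = byte 1 bit 2; 22 bits remain
Read 3: bits[10:11] width=1 -> value=0 (bin 0); offset now 11 = byte 1 bit 3; 21 bits remain
Read 4: bits[11:20] width=9 -> value=6 (bin 000000110); offset now 20 = byte 2 bit 4; 12 bits remain

Answer: 20 6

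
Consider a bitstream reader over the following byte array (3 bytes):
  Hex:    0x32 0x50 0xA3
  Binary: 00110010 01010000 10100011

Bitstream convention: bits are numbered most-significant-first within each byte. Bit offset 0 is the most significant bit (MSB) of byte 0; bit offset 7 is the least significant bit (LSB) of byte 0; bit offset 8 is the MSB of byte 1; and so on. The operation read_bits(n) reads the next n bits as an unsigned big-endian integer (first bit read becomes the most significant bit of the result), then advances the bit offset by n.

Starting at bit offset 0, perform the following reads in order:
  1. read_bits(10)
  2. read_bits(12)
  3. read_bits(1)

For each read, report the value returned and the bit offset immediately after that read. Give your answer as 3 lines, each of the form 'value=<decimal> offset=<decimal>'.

Read 1: bits[0:10] width=10 -> value=201 (bin 0011001001); offset now 10 = byte 1 bit 2; 14 bits remain
Read 2: bits[10:22] width=12 -> value=1064 (bin 010000101000); offset now 22 = byte 2 bit 6; 2 bits remain
Read 3: bits[22:23] width=1 -> value=1 (bin 1); offset now 23 = byte 2 bit 7; 1 bits remain

Answer: value=201 offset=10
value=1064 offset=22
value=1 offset=23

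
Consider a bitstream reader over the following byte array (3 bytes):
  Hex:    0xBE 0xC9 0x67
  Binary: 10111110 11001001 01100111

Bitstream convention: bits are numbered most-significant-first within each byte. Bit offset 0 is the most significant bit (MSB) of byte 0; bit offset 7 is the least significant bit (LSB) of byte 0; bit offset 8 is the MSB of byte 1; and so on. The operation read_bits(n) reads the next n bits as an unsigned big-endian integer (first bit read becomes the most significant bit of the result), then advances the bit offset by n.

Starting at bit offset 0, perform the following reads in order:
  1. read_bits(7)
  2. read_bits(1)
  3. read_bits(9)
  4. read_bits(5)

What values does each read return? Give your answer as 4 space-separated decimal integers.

Answer: 95 0 402 25

Derivation:
Read 1: bits[0:7] width=7 -> value=95 (bin 1011111); offset now 7 = byte 0 bit 7; 17 bits remain
Read 2: bits[7:8] width=1 -> value=0 (bin 0); offset now 8 = byte 1 bit 0; 16 bits remain
Read 3: bits[8:17] width=9 -> value=402 (bin 110010010); offset now 17 = byte 2 bit 1; 7 bits remain
Read 4: bits[17:22] width=5 -> value=25 (bin 11001); offset now 22 = byte 2 bit 6; 2 bits remain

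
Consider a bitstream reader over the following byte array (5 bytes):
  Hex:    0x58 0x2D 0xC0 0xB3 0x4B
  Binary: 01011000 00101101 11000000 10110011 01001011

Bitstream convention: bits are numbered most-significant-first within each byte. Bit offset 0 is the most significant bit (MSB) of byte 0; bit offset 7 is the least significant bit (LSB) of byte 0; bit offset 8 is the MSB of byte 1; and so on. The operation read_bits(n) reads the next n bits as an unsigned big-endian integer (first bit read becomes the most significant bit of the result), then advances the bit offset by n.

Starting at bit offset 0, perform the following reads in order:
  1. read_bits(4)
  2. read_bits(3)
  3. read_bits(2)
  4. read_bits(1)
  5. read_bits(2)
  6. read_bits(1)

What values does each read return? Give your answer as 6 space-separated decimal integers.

Read 1: bits[0:4] width=4 -> value=5 (bin 0101); offset now 4 = byte 0 bit 4; 36 bits remain
Read 2: bits[4:7] width=3 -> value=4 (bin 100); offset now 7 = byte 0 bit 7; 33 bits remain
Read 3: bits[7:9] width=2 -> value=0 (bin 00); offset now 9 = byte 1 bit 1; 31 bits remain
Read 4: bits[9:10] width=1 -> value=0 (bin 0); offset now 10 = byte 1 bit 2; 30 bits remain
Read 5: bits[10:12] width=2 -> value=2 (bin 10); offset now 12 = byte 1 bit 4; 28 bits remain
Read 6: bits[12:13] width=1 -> value=1 (bin 1); offset now 13 = byte 1 bit 5; 27 bits remain

Answer: 5 4 0 0 2 1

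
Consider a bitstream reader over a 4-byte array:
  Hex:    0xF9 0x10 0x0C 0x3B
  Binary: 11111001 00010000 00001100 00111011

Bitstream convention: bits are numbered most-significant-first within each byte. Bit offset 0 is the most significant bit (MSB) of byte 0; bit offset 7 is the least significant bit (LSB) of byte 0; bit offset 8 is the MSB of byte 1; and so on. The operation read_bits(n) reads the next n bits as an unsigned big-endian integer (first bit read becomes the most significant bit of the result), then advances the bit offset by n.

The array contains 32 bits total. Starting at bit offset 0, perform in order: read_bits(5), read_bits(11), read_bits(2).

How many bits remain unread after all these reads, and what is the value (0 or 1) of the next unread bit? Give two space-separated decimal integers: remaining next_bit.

Answer: 14 0

Derivation:
Read 1: bits[0:5] width=5 -> value=31 (bin 11111); offset now 5 = byte 0 bit 5; 27 bits remain
Read 2: bits[5:16] width=11 -> value=272 (bin 00100010000); offset now 16 = byte 2 bit 0; 16 bits remain
Read 3: bits[16:18] width=2 -> value=0 (bin 00); offset now 18 = byte 2 bit 2; 14 bits remain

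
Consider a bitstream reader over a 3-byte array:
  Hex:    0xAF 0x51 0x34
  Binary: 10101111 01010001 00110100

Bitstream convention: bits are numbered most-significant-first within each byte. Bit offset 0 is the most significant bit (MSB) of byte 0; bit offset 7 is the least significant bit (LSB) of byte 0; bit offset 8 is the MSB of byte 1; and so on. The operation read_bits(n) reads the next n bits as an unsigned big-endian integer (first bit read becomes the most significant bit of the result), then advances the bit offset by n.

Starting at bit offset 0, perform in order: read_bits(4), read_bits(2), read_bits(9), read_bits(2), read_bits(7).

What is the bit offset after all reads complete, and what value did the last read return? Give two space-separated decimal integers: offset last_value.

Read 1: bits[0:4] width=4 -> value=10 (bin 1010); offset now 4 = byte 0 bit 4; 20 bits remain
Read 2: bits[4:6] width=2 -> value=3 (bin 11); offset now 6 = byte 0 bit 6; 18 bits remain
Read 3: bits[6:15] width=9 -> value=424 (bin 110101000); offset now 15 = byte 1 bit 7; 9 bits remain
Read 4: bits[15:17] width=2 -> value=2 (bin 10); offset now 17 = byte 2 bit 1; 7 bits remain
Read 5: bits[17:24] width=7 -> value=52 (bin 0110100); offset now 24 = byte 3 bit 0; 0 bits remain

Answer: 24 52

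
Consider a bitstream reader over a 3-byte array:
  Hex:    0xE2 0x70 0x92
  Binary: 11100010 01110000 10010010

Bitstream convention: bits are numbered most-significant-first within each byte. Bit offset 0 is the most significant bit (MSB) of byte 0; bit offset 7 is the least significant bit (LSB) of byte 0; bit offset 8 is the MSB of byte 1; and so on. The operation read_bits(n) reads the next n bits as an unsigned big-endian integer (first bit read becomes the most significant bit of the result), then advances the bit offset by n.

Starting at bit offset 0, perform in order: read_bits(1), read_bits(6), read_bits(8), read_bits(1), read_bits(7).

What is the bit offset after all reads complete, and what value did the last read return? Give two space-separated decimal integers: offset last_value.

Answer: 23 73

Derivation:
Read 1: bits[0:1] width=1 -> value=1 (bin 1); offset now 1 = byte 0 bit 1; 23 bits remain
Read 2: bits[1:7] width=6 -> value=49 (bin 110001); offset now 7 = byte 0 bit 7; 17 bits remain
Read 3: bits[7:15] width=8 -> value=56 (bin 00111000); offset now 15 = byte 1 bit 7; 9 bits remain
Read 4: bits[15:16] width=1 -> value=0 (bin 0); offset now 16 = byte 2 bit 0; 8 bits remain
Read 5: bits[16:23] width=7 -> value=73 (bin 1001001); offset now 23 = byte 2 bit 7; 1 bits remain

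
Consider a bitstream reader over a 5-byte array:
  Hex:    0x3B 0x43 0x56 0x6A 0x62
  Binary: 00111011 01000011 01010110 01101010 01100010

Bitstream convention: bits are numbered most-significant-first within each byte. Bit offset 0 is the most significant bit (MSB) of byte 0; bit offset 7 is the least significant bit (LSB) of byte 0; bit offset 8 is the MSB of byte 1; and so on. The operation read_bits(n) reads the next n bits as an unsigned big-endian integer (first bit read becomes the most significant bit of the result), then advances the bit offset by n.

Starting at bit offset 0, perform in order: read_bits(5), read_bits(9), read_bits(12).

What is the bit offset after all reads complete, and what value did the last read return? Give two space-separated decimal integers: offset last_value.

Answer: 26 3417

Derivation:
Read 1: bits[0:5] width=5 -> value=7 (bin 00111); offset now 5 = byte 0 bit 5; 35 bits remain
Read 2: bits[5:14] width=9 -> value=208 (bin 011010000); offset now 14 = byte 1 bit 6; 26 bits remain
Read 3: bits[14:26] width=12 -> value=3417 (bin 110101011001); offset now 26 = byte 3 bit 2; 14 bits remain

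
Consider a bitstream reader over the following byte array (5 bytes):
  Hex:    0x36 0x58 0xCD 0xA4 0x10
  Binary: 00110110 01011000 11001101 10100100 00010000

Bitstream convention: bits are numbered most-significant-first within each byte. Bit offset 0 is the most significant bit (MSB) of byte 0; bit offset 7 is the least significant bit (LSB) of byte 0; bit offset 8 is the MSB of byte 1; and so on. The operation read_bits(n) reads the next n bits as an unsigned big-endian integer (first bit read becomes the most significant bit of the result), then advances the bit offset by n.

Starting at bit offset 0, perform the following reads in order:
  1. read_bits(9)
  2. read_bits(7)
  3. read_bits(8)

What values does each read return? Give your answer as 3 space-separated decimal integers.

Read 1: bits[0:9] width=9 -> value=108 (bin 001101100); offset now 9 = byte 1 bit 1; 31 bits remain
Read 2: bits[9:16] width=7 -> value=88 (bin 1011000); offset now 16 = byte 2 bit 0; 24 bits remain
Read 3: bits[16:24] width=8 -> value=205 (bin 11001101); offset now 24 = byte 3 bit 0; 16 bits remain

Answer: 108 88 205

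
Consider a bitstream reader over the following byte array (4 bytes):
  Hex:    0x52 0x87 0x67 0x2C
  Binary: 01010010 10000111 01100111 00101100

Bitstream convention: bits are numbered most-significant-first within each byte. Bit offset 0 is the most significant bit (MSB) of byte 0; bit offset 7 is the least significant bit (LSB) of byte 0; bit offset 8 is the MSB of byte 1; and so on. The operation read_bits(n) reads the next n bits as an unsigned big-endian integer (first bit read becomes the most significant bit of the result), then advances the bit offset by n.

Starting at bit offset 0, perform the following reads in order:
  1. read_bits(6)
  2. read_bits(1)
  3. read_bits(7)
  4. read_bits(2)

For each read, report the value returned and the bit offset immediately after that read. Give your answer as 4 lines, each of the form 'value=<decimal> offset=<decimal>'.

Read 1: bits[0:6] width=6 -> value=20 (bin 010100); offset now 6 = byte 0 bit 6; 26 bits remain
Read 2: bits[6:7] width=1 -> value=1 (bin 1); offset now 7 = byte 0 bit 7; 25 bits remain
Read 3: bits[7:14] width=7 -> value=33 (bin 0100001); offset now 14 = byte 1 bit 6; 18 bits remain
Read 4: bits[14:16] width=2 -> value=3 (bin 11); offset now 16 = byte 2 bit 0; 16 bits remain

Answer: value=20 offset=6
value=1 offset=7
value=33 offset=14
value=3 offset=16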